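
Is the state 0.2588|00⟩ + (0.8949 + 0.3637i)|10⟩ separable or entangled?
Separable

Writing the state as a|00⟩ + b|01⟩ + c|10⟩ + d|11⟩, it is a product state iff ad − bc = 0.
Here (a, b, c, d) = (0.2588, 0, (0.8949 + 0.3637i), 0): ad − bc = (0.2588)(0) − (0)(0.8949 + 0.3637i) = 0, so the state is separable.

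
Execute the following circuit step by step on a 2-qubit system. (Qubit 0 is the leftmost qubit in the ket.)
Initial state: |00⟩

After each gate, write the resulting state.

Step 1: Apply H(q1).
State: 1/√2|00⟩ + 1/√2|01⟩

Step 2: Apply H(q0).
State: 1/2|00⟩ + 1/2|01⟩ + 1/2|10⟩ + 1/2|11⟩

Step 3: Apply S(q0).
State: 1/2|00⟩ + 1/2|01⟩ + (1/2)i|10⟩ + (1/2)i|11⟩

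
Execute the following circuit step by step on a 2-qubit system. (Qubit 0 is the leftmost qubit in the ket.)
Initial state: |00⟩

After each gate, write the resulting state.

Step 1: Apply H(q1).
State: 1/√2|00⟩ + 1/√2|01⟩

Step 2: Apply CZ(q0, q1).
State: 1/√2|00⟩ + 1/√2|01⟩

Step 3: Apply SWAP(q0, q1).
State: 1/√2|00⟩ + 1/√2|10⟩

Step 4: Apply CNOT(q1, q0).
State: 1/√2|00⟩ + 1/√2|10⟩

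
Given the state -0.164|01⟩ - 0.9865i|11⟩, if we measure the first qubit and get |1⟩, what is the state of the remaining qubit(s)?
-i|1⟩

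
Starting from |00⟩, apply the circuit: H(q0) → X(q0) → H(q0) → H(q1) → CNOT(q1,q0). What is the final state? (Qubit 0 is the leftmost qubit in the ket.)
1/√2|00⟩ + 1/√2|11⟩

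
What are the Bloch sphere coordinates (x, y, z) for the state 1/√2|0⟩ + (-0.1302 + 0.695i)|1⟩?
(-0.1841, 0.9829, 0.00002296)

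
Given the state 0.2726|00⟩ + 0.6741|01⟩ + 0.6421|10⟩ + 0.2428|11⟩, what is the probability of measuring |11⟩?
0.05895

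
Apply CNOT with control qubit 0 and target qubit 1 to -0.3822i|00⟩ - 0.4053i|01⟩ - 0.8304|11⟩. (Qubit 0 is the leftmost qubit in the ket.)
-0.3822i|00⟩ - 0.4053i|01⟩ - 0.8304|10⟩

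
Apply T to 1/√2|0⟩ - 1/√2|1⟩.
1/√2|0⟩ + (-1/2 - (1/2)i)|1⟩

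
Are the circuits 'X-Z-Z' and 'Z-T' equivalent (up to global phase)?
No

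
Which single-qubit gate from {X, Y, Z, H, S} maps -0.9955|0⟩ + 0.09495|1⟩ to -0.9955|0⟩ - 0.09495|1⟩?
Z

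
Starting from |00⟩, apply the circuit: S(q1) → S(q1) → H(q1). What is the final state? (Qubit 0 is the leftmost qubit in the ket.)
1/√2|00⟩ + 1/√2|01⟩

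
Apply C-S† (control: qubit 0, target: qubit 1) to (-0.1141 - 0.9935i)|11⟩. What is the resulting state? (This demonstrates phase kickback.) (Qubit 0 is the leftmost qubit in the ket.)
(-0.9935 + 0.1141i)|11⟩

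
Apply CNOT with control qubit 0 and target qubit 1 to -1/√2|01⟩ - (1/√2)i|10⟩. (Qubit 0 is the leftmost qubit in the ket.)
-1/√2|01⟩ - (1/√2)i|11⟩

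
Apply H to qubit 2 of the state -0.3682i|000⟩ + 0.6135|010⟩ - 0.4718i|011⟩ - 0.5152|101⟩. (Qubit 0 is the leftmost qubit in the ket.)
-0.2604i|000⟩ - 0.2604i|001⟩ + (0.4338 - 0.3336i)|010⟩ + (0.4338 + 0.3336i)|011⟩ - 0.3643|100⟩ + 0.3643|101⟩

H on qubit 2 mixes each pair of kets that differ only in qubit 2: amplitudes (a, b) of (|…0…⟩, |…1…⟩) become ((a + b)/√2, (a − b)/√2). Kets absent from the input have amplitude 0.
(|000⟩, |001⟩): (a, b) = (-0.3682i, 0) → (-0.2604i, -0.2604i)
(|010⟩, |011⟩): (a, b) = (0.6135, -0.4718i) → ((0.4338 - 0.3336i), (0.4338 + 0.3336i))
(|100⟩, |101⟩): (a, b) = (0, -0.5152) → (-0.3643, 0.3643)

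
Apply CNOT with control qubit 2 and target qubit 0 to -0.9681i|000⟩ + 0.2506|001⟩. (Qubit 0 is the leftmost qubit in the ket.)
-0.9681i|000⟩ + 0.2506|101⟩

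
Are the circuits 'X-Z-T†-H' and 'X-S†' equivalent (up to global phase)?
No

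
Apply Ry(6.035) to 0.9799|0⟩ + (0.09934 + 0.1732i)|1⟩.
(-0.9847 - 0.02144i)|0⟩ + (0.02271 - 0.1719i)|1⟩

Ry(6.035) = [[cos(θ/2), −sin(θ/2)], [sin(θ/2), cos(θ/2)]]; θ = 6.035, cos(θ/2) ≈ -0.99231, sin(θ/2) ≈ 0.123774.
With a = amp(|0⟩) = 0.9799 and b = amp(|1⟩) = (0.09934 + 0.1732i):
new amp(|0⟩) = (-0.99231)·a + (-0.123774)·b = (-0.9847 - 0.02144i)
new amp(|1⟩) = (0.123774)·a + (-0.99231)·b = (0.02271 - 0.1719i)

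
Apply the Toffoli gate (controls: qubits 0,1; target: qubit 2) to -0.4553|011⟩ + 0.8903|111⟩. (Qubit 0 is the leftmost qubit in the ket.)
-0.4553|011⟩ + 0.8903|110⟩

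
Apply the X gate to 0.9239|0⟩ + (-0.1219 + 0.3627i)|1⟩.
(-0.1219 + 0.3627i)|0⟩ + 0.9239|1⟩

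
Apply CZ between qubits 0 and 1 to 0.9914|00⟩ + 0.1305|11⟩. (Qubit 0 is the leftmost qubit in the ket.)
0.9914|00⟩ - 0.1305|11⟩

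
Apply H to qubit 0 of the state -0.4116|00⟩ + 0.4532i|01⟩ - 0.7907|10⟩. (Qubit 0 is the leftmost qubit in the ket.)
-0.8502|00⟩ + 0.3205i|01⟩ + 0.2681|10⟩ + 0.3205i|11⟩

H on qubit 0 mixes each pair of kets that differ only in qubit 0: amplitudes (a, b) of (|…0…⟩, |…1…⟩) become ((a + b)/√2, (a − b)/√2). Kets absent from the input have amplitude 0.
(|00⟩, |10⟩): (a, b) = (-0.4116, -0.7907) → (-0.8502, 0.2681)
(|01⟩, |11⟩): (a, b) = (0.4532i, 0) → (0.3205i, 0.3205i)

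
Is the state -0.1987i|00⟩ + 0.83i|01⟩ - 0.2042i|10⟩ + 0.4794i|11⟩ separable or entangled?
Entangled

Writing the state as a|00⟩ + b|01⟩ + c|10⟩ + d|11⟩, it is a product state iff ad − bc = 0.
Here (a, b, c, d) = (-0.1987i, 0.83i, -0.2042i, 0.4794i): ad − bc = (-0.1987i)(0.4794i) − (0.83i)(-0.2042i) = -0.07423 ≠ 0, so the state is entangled.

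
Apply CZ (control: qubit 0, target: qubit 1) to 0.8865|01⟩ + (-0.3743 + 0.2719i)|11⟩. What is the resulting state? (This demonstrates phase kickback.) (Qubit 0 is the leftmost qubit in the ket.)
0.8865|01⟩ + (0.3743 - 0.2719i)|11⟩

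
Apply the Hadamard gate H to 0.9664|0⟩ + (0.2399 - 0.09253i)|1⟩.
(0.853 - 0.06543i)|0⟩ + (0.5137 + 0.06543i)|1⟩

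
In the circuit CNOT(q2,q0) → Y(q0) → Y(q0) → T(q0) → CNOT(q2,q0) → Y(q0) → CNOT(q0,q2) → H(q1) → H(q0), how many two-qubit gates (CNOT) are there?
3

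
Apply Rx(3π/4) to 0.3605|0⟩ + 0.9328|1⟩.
(0.138 - 0.8618i)|0⟩ + (0.357 - 0.3331i)|1⟩

Rx(3π/4) = [[cos(θ/2), −i·sin(θ/2)], [−i·sin(θ/2), cos(θ/2)]]; θ = 3π/4, cos(θ/2) ≈ 0.382683, sin(θ/2) ≈ 0.92388.
With a = amp(|0⟩) = 0.3605 and b = amp(|1⟩) = 0.9328:
new amp(|0⟩) = (0.382683)·a + (-0.92388i)·b = (0.138 - 0.8618i)
new amp(|1⟩) = (-0.92388i)·a + (0.382683)·b = (0.357 - 0.3331i)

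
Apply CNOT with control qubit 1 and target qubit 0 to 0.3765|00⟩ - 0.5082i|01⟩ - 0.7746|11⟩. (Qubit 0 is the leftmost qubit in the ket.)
0.3765|00⟩ - 0.7746|01⟩ - 0.5082i|11⟩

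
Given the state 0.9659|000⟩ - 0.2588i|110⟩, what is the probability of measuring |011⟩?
0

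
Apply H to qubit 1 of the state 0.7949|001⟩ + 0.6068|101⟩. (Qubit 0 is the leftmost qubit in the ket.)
0.5621|001⟩ + 0.5621|011⟩ + 0.4291|101⟩ + 0.4291|111⟩

H on qubit 1 mixes each pair of kets that differ only in qubit 1: amplitudes (a, b) of (|…0…⟩, |…1…⟩) become ((a + b)/√2, (a − b)/√2). Kets absent from the input have amplitude 0.
(|001⟩, |011⟩): (a, b) = (0.7949, 0) → (0.5621, 0.5621)
(|101⟩, |111⟩): (a, b) = (0.6068, 0) → (0.4291, 0.4291)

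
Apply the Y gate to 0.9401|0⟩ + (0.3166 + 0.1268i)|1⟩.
(0.1268 - 0.3166i)|0⟩ + 0.9401i|1⟩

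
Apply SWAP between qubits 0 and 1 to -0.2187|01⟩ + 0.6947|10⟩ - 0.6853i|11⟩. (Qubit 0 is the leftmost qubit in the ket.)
0.6947|01⟩ - 0.2187|10⟩ - 0.6853i|11⟩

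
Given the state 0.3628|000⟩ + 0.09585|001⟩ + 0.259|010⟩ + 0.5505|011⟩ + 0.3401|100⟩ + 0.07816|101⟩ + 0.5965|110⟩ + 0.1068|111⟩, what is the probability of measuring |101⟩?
0.006109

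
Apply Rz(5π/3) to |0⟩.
(-0.866 - (1/2)i)|0⟩

Rz(5π/3) = [[e^(−iθ/2), 0], [0, e^(iθ/2)]] with e^(±iθ/2) = cos(θ/2) ± i·sin(θ/2); θ = 5π/3, cos(θ/2) ≈ -0.866025, sin(θ/2) ≈ 0.5.
With a = amp(|0⟩) = 1 and b = amp(|1⟩) = 0:
new amp(|0⟩) = (-0.866025 - 0.5i)·a = (-0.866 - (1/2)i)
new amp(|1⟩) = (-0.866025 + 0.5i)·b = 0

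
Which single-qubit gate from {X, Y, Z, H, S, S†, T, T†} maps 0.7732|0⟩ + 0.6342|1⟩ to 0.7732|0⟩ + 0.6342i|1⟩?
S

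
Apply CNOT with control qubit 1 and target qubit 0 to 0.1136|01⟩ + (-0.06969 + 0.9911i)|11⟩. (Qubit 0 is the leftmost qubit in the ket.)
(-0.06969 + 0.9911i)|01⟩ + 0.1136|11⟩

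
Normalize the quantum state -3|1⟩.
-|1⟩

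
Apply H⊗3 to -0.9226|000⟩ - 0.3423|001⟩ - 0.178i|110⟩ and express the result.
(-0.4472 - 0.06293i)|000⟩ + (-0.2052 - 0.06293i)|001⟩ + (-0.4472 + 0.06293i)|010⟩ + (-0.2052 + 0.06293i)|011⟩ + (-0.4472 + 0.06293i)|100⟩ + (-0.2052 + 0.06293i)|101⟩ + (-0.4472 - 0.06293i)|110⟩ + (-0.2052 - 0.06293i)|111⟩

H⊗3 gives amp(|y⟩) = (1/2√2) Σ_x (−1)^(x·y) amp(|x⟩), where x·y is the number of positions in which both x and y have a 1.
|000⟩: (-0.9226 - 0.3423 - 0.178i)/(2√2) = (-0.4472 - 0.06293i)
|001⟩: (-0.9226 + 0.3423 - 0.178i)/(2√2) = (-0.2052 - 0.06293i)
|010⟩: (-0.9226 - 0.3423 + 0.178i)/(2√2) = (-0.4472 + 0.06293i)
|011⟩: (-0.9226 + 0.3423 + 0.178i)/(2√2) = (-0.2052 + 0.06293i)
|100⟩: (-0.9226 - 0.3423 + 0.178i)/(2√2) = (-0.4472 + 0.06293i)
|101⟩: (-0.9226 + 0.3423 + 0.178i)/(2√2) = (-0.2052 + 0.06293i)
|110⟩: (-0.9226 - 0.3423 - 0.178i)/(2√2) = (-0.4472 - 0.06293i)
|111⟩: (-0.9226 + 0.3423 - 0.178i)/(2√2) = (-0.2052 - 0.06293i)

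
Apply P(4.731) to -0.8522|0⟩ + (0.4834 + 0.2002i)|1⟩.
-0.8522|0⟩ + (0.2092 - 0.4796i)|1⟩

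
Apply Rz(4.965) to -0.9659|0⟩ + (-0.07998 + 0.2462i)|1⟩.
(0.7636 + 0.5915i)|0⟩ + (-0.08754 - 0.2436i)|1⟩

Rz(4.965) = [[e^(−iθ/2), 0], [0, e^(iθ/2)]] with e^(±iθ/2) = cos(θ/2) ± i·sin(θ/2); θ = 4.965, cos(θ/2) ≈ -0.790548, sin(θ/2) ≈ 0.6124.
With a = amp(|0⟩) = -0.9659 and b = amp(|1⟩) = (-0.07998 + 0.2462i):
new amp(|0⟩) = (-0.790548 - 0.6124i)·a = (0.7636 + 0.5915i)
new amp(|1⟩) = (-0.790548 + 0.6124i)·b = (-0.08754 - 0.2436i)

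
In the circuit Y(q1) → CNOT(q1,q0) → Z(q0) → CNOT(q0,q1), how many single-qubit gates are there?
2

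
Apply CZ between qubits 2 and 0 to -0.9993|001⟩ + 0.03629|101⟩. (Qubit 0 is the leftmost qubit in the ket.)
-0.9993|001⟩ - 0.03629|101⟩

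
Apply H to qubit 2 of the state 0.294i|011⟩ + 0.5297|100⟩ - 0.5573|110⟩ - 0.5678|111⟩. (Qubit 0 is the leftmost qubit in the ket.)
0.2079i|010⟩ - 0.2079i|011⟩ + 0.3746|100⟩ + 0.3746|101⟩ - 0.7956|110⟩ + 0.007425|111⟩

H on qubit 2 mixes each pair of kets that differ only in qubit 2: amplitudes (a, b) of (|…0…⟩, |…1…⟩) become ((a + b)/√2, (a − b)/√2). Kets absent from the input have amplitude 0.
(|010⟩, |011⟩): (a, b) = (0, 0.294i) → (0.2079i, -0.2079i)
(|100⟩, |101⟩): (a, b) = (0.5297, 0) → (0.3746, 0.3746)
(|110⟩, |111⟩): (a, b) = (-0.5573, -0.5678) → (-0.7956, 0.007425)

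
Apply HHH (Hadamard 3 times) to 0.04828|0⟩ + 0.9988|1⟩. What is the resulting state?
0.7404|0⟩ - 0.6721|1⟩

H² = I, so H^3 = H: a single Hadamard. With (a, b) = (0.04828, 0.9988), H gives ((a + b)/√2, (a − b)/√2) = (0.7404, -0.6721).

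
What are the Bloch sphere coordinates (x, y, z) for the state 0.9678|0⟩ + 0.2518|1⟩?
(0.4874, 0, 0.8732)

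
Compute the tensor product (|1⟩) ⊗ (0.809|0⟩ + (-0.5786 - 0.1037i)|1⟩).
0.809|10⟩ + (-0.5786 - 0.1037i)|11⟩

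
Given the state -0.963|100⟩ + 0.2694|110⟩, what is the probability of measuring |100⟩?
0.9274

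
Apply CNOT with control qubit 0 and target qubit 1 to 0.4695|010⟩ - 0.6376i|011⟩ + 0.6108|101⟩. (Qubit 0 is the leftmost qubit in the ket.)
0.4695|010⟩ - 0.6376i|011⟩ + 0.6108|111⟩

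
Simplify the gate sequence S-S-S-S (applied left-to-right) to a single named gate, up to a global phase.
I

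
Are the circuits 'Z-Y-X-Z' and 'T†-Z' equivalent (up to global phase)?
No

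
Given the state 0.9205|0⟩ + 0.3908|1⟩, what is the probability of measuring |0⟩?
0.8473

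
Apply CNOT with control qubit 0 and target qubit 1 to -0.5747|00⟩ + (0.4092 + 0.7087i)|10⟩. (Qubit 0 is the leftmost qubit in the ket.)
-0.5747|00⟩ + (0.4092 + 0.7087i)|11⟩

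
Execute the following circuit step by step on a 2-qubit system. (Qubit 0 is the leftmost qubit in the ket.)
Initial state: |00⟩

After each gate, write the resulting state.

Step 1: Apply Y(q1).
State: i|01⟩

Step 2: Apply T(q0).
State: i|01⟩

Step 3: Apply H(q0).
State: (1/√2)i|01⟩ + (1/√2)i|11⟩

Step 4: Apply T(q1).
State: (-1/2 + (1/2)i)|01⟩ + (-1/2 + (1/2)i)|11⟩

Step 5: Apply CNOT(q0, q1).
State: (-1/2 + (1/2)i)|01⟩ + (-1/2 + (1/2)i)|10⟩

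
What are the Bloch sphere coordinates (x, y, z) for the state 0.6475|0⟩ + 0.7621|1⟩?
(0.9869, 0, -0.1615)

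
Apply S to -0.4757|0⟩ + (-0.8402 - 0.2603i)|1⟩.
-0.4757|0⟩ + (0.2603 - 0.8402i)|1⟩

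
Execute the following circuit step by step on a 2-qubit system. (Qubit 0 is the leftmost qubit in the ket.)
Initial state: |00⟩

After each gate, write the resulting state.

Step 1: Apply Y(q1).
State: i|01⟩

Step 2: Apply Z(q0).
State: i|01⟩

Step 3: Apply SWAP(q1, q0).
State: i|10⟩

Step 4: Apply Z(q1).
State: i|10⟩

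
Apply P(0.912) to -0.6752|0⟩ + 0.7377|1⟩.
-0.6752|0⟩ + (0.4516 + 0.5833i)|1⟩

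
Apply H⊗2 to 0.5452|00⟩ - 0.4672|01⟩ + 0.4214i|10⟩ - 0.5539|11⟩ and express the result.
(-0.238 + 0.2107i)|00⟩ + (0.7832 + 0.2107i)|01⟩ + (0.316 - 0.2107i)|10⟩ + (0.2293 - 0.2107i)|11⟩

H⊗2 gives amp(|y⟩) = (1/2) Σ_x (−1)^(x·y) amp(|x⟩), where x·y is the number of positions in which both x and y have a 1.
|00⟩: (0.5452 - 0.4672 + 0.4214i - 0.5539)/2 = (-0.238 + 0.2107i)
|01⟩: (0.5452 + 0.4672 + 0.4214i + 0.5539)/2 = (0.7832 + 0.2107i)
|10⟩: (0.5452 - 0.4672 - 0.4214i + 0.5539)/2 = (0.316 - 0.2107i)
|11⟩: (0.5452 + 0.4672 - 0.4214i - 0.5539)/2 = (0.2293 - 0.2107i)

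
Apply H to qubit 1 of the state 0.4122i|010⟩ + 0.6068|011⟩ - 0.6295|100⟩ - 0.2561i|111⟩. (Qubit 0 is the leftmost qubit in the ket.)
0.2915i|000⟩ + 0.4291|001⟩ - 0.2915i|010⟩ - 0.4291|011⟩ - 0.4451|100⟩ - 0.1811i|101⟩ - 0.4451|110⟩ + 0.1811i|111⟩

H on qubit 1 mixes each pair of kets that differ only in qubit 1: amplitudes (a, b) of (|…0…⟩, |…1…⟩) become ((a + b)/√2, (a − b)/√2). Kets absent from the input have amplitude 0.
(|000⟩, |010⟩): (a, b) = (0, 0.4122i) → (0.2915i, -0.2915i)
(|001⟩, |011⟩): (a, b) = (0, 0.6068) → (0.4291, -0.4291)
(|100⟩, |110⟩): (a, b) = (-0.6295, 0) → (-0.4451, -0.4451)
(|101⟩, |111⟩): (a, b) = (0, -0.2561i) → (-0.1811i, 0.1811i)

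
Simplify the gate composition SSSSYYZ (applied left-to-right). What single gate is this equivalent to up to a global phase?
Z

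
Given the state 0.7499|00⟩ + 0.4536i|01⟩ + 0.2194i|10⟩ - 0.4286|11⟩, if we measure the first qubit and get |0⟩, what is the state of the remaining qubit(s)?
0.8556|0⟩ + 0.5176i|1⟩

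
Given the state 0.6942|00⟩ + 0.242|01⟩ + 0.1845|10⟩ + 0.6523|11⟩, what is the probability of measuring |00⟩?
0.4819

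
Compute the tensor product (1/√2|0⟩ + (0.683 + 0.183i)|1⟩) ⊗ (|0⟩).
1/√2|00⟩ + (0.683 + 0.183i)|10⟩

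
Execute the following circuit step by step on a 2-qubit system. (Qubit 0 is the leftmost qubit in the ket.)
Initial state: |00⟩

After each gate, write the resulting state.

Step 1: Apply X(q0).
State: |10⟩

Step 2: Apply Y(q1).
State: i|11⟩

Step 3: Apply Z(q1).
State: -i|11⟩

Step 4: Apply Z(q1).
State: i|11⟩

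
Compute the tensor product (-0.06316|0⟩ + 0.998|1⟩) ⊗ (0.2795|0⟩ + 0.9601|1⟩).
-0.01765|00⟩ - 0.06064|01⟩ + 0.2789|10⟩ + 0.9582|11⟩

amp(|b₁b₂…⟩) = product of the factor amplitudes for bits b₁, b₂, …; only kets whose every factor amplitude is nonzero survive.
|00⟩: (-0.06316)(0.2795) = -0.01765
|01⟩: (-0.06316)(0.9601) = -0.06064
|10⟩: (0.998)(0.2795) = 0.2789
|11⟩: (0.998)(0.9601) = 0.9582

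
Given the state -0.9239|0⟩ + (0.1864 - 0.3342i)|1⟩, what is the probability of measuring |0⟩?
0.8536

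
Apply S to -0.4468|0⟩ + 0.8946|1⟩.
-0.4468|0⟩ + 0.8946i|1⟩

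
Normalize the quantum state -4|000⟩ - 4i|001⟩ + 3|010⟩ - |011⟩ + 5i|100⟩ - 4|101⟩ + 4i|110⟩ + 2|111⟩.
-0.3941|000⟩ - 0.3941i|001⟩ + 0.2956|010⟩ - 0.09853|011⟩ + 0.4927i|100⟩ - 0.3941|101⟩ + 0.3941i|110⟩ + 0.1971|111⟩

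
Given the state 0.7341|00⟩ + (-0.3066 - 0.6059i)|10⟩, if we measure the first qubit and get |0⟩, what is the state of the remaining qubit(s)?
|0⟩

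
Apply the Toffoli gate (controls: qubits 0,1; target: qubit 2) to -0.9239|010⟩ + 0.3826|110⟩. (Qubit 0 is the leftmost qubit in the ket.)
-0.9239|010⟩ + 0.3826|111⟩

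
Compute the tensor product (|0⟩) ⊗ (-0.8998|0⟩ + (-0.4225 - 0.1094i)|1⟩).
-0.8998|00⟩ + (-0.4225 - 0.1094i)|01⟩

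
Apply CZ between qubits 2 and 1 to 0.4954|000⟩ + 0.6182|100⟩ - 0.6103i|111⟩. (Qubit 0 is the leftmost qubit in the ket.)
0.4954|000⟩ + 0.6182|100⟩ + 0.6103i|111⟩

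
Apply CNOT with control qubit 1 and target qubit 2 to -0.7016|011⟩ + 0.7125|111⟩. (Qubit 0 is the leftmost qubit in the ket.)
-0.7016|010⟩ + 0.7125|110⟩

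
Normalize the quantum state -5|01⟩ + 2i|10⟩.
-0.9285|01⟩ + 0.3714i|10⟩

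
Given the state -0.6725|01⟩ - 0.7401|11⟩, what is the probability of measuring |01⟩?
0.4523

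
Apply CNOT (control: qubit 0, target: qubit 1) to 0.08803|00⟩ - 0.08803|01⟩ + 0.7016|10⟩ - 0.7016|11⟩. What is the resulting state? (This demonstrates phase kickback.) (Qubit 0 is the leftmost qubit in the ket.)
0.08803|00⟩ - 0.08803|01⟩ - 0.7016|10⟩ + 0.7016|11⟩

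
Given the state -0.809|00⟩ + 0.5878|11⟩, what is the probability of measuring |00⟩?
0.6545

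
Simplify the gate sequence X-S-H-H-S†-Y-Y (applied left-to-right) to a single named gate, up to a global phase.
X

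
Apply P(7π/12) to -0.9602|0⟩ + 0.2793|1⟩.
-0.9602|0⟩ + (-0.07229 + 0.2698i)|1⟩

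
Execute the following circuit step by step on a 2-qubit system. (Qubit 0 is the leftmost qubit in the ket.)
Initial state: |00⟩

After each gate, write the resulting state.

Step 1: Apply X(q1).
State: |01⟩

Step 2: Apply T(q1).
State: (1/√2 + (1/√2)i)|01⟩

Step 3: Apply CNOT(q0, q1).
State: (1/√2 + (1/√2)i)|01⟩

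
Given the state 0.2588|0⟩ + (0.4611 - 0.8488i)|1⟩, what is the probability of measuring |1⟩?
0.9331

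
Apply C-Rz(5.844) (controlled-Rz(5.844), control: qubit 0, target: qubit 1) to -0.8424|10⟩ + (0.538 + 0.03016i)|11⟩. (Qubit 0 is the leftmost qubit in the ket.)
(0.8222 + 0.1835i)|10⟩ + (-0.5317 + 0.08776i)|11⟩

C-Rz(5.844) leaves the control-|0⟩ kets |00⟩, |01⟩ unchanged and applies Rz(5.844) to qubit 1 on the control-|1⟩ pair (|10⟩, |11⟩).
Rz(5.844) = [[e^(−iθ/2), 0], [0, e^(iθ/2)]] with e^(±iθ/2) = cos(θ/2) ± i·sin(θ/2); θ = 5.844, cos(θ/2) ≈ -0.975986, sin(θ/2) ≈ 0.217832.
With a = amp(|10⟩) = -0.8424 and b = amp(|11⟩) = (0.538 + 0.03016i):
new amp(|10⟩) = (-0.975986 - 0.217832i)·a = (0.8222 + 0.1835i)
new amp(|11⟩) = (-0.975986 + 0.217832i)·b = (-0.5317 + 0.08776i)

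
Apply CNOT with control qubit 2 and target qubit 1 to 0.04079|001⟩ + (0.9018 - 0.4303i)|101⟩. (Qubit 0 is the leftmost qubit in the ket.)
0.04079|011⟩ + (0.9018 - 0.4303i)|111⟩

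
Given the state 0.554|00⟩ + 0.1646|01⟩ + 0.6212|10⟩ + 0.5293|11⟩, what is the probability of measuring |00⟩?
0.3069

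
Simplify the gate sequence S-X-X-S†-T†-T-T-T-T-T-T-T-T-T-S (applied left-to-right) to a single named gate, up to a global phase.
S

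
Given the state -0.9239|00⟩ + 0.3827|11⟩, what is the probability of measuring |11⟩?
0.1465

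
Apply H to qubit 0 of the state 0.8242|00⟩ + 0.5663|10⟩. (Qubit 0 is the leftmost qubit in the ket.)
0.9832|00⟩ + 0.1824|10⟩

H on qubit 0 mixes each pair of kets that differ only in qubit 0: amplitudes (a, b) of (|…0…⟩, |…1…⟩) become ((a + b)/√2, (a − b)/√2). Kets absent from the input have amplitude 0.
(|00⟩, |10⟩): (a, b) = (0.8242, 0.5663) → (0.9832, 0.1824)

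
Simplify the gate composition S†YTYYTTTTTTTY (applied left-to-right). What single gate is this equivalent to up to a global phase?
S†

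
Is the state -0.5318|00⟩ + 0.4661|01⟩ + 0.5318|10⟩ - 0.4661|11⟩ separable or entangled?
Separable

Writing the state as a|00⟩ + b|01⟩ + c|10⟩ + d|11⟩, it is a product state iff ad − bc = 0.
Here (a, b, c, d) = (-0.5318, 0.4661, 0.5318, -0.4661): ad − bc = (-0.5318)(-0.4661) − (0.4661)(0.5318) = 0, so the state is separable.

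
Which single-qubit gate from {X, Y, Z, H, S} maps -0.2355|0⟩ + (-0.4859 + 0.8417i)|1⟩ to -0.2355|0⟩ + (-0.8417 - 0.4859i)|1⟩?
S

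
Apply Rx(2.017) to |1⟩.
-0.846i|0⟩ + 0.5331|1⟩

Rx(2.017) = [[cos(θ/2), −i·sin(θ/2)], [−i·sin(θ/2), cos(θ/2)]]; θ = 2.017, cos(θ/2) ≈ 0.53313, sin(θ/2) ≈ 0.846033.
With a = amp(|0⟩) = 0 and b = amp(|1⟩) = 1:
new amp(|0⟩) = (0.53313)·a + (-0.846033i)·b = -0.846i
new amp(|1⟩) = (-0.846033i)·a + (0.53313)·b = 0.5331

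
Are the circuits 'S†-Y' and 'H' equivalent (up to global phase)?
No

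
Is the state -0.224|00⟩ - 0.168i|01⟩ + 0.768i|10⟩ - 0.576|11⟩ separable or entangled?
Separable

Writing the state as a|00⟩ + b|01⟩ + c|10⟩ + d|11⟩, it is a product state iff ad − bc = 0.
Here (a, b, c, d) = (-0.224, -0.168i, 0.768i, -0.576): ad − bc = (-0.224)(-0.576) − (-0.168i)(0.768i) = 0, so the state is separable.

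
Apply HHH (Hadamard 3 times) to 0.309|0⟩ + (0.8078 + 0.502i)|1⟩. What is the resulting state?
(0.7897 + 0.355i)|0⟩ + (-0.3527 - 0.355i)|1⟩

H² = I, so H^3 = H: a single Hadamard. With (a, b) = (0.309, (0.8078 + 0.502i)), H gives ((a + b)/√2, (a − b)/√2) = ((0.7897 + 0.355i), (-0.3527 - 0.355i)).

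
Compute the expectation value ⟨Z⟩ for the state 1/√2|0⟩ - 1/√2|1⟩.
0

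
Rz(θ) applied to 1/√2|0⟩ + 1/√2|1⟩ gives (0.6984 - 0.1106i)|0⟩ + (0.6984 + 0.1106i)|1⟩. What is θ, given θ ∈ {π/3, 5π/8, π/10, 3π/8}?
π/10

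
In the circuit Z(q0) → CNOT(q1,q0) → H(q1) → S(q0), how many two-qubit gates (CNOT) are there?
1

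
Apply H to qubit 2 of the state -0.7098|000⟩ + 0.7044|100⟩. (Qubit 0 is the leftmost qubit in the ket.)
-0.5019|000⟩ - 0.5019|001⟩ + 0.4981|100⟩ + 0.4981|101⟩

H on qubit 2 mixes each pair of kets that differ only in qubit 2: amplitudes (a, b) of (|…0…⟩, |…1…⟩) become ((a + b)/√2, (a − b)/√2). Kets absent from the input have amplitude 0.
(|000⟩, |001⟩): (a, b) = (-0.7098, 0) → (-0.5019, -0.5019)
(|100⟩, |101⟩): (a, b) = (0.7044, 0) → (0.4981, 0.4981)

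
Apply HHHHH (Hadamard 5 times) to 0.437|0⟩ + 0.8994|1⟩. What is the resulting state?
0.945|0⟩ - 0.327|1⟩

H² = I, so H^5 = H: a single Hadamard. With (a, b) = (0.437, 0.8994), H gives ((a + b)/√2, (a − b)/√2) = (0.945, -0.327).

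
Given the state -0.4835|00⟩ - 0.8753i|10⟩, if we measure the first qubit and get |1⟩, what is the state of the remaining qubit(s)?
-i|0⟩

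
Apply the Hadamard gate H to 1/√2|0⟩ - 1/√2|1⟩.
|1⟩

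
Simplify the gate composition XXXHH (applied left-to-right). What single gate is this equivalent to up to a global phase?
X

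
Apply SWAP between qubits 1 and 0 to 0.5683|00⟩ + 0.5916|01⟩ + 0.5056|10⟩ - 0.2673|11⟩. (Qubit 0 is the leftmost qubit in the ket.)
0.5683|00⟩ + 0.5056|01⟩ + 0.5916|10⟩ - 0.2673|11⟩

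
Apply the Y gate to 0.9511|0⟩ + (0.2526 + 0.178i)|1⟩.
(0.178 - 0.2526i)|0⟩ + 0.9511i|1⟩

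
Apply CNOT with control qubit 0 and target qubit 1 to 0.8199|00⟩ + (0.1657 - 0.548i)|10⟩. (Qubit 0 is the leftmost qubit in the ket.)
0.8199|00⟩ + (0.1657 - 0.548i)|11⟩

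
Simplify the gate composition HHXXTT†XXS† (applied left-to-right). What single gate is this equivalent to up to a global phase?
S†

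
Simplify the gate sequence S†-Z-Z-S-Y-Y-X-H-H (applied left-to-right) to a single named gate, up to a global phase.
X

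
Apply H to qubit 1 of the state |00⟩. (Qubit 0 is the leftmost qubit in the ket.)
1/√2|00⟩ + 1/√2|01⟩

H on qubit 1 mixes each pair of kets that differ only in qubit 1: amplitudes (a, b) of (|…0…⟩, |…1…⟩) become ((a + b)/√2, (a − b)/√2). Kets absent from the input have amplitude 0.
(|00⟩, |01⟩): (a, b) = (1, 0) → (1/√2, 1/√2)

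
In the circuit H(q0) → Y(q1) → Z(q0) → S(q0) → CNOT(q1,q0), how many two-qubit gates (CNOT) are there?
1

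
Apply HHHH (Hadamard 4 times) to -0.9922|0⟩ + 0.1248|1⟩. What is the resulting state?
-0.9922|0⟩ + 0.1248|1⟩

H² = I, so an even number of Hadamards cancels: H^4 = I and the state is unchanged.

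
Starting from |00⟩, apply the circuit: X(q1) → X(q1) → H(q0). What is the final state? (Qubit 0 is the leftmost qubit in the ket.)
1/√2|00⟩ + 1/√2|10⟩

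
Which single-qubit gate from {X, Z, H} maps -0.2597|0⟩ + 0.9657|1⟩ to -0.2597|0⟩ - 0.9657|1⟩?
Z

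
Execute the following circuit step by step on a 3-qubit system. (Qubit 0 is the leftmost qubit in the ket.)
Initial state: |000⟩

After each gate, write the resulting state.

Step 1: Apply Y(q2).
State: i|001⟩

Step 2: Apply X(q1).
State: i|011⟩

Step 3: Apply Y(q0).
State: -|111⟩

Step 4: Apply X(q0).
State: -|011⟩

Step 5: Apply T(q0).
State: -|011⟩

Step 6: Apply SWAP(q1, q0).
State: -|101⟩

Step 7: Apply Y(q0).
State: i|001⟩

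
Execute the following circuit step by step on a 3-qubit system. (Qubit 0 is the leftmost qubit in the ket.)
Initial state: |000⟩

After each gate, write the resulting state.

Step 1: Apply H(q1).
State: 1/√2|000⟩ + 1/√2|010⟩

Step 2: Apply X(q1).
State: 1/√2|000⟩ + 1/√2|010⟩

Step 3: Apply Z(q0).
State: 1/√2|000⟩ + 1/√2|010⟩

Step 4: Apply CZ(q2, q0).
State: 1/√2|000⟩ + 1/√2|010⟩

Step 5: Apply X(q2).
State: 1/√2|001⟩ + 1/√2|011⟩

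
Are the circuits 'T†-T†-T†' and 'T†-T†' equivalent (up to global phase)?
No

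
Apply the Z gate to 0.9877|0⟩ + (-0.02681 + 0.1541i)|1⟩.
0.9877|0⟩ + (0.02681 - 0.1541i)|1⟩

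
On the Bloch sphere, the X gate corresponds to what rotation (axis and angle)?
Rotation by π around the x-axis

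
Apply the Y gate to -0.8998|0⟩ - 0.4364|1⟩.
0.4364i|0⟩ - 0.8998i|1⟩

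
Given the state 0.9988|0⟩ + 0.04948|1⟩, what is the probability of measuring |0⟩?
0.9976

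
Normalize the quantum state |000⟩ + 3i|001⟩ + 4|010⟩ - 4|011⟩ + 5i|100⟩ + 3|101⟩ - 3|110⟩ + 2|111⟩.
0.106|000⟩ + 0.318i|001⟩ + 0.424|010⟩ - 0.424|011⟩ + 0.53i|100⟩ + 0.318|101⟩ - 0.318|110⟩ + 0.212|111⟩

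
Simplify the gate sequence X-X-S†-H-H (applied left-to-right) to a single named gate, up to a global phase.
S†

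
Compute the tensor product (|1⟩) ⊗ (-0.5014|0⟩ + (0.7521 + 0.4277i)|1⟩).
-0.5014|10⟩ + (0.7521 + 0.4277i)|11⟩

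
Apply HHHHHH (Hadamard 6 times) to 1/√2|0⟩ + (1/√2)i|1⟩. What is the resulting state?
1/√2|0⟩ + (1/√2)i|1⟩

H² = I, so an even number of Hadamards cancels: H^6 = I and the state is unchanged.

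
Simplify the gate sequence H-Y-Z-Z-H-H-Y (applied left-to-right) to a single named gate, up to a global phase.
H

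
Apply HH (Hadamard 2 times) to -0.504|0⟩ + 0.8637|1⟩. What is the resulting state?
-0.504|0⟩ + 0.8637|1⟩

H² = I, so an even number of Hadamards cancels: H^2 = I and the state is unchanged.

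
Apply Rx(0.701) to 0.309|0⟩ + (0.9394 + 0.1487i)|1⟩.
(0.3413 - 0.3226i)|0⟩ + (0.8823 + 0.03356i)|1⟩

Rx(0.701) = [[cos(θ/2), −i·sin(θ/2)], [−i·sin(θ/2), cos(θ/2)]]; θ = 0.701, cos(θ/2) ≈ 0.939201, sin(θ/2) ≈ 0.343367.
With a = amp(|0⟩) = 0.309 and b = amp(|1⟩) = (0.9394 + 0.1487i):
new amp(|0⟩) = (0.939201)·a + (-0.343367i)·b = (0.3413 - 0.3226i)
new amp(|1⟩) = (-0.343367i)·a + (0.939201)·b = (0.8823 + 0.03356i)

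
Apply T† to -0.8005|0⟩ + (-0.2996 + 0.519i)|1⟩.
-0.8005|0⟩ + (0.1551 + 0.5788i)|1⟩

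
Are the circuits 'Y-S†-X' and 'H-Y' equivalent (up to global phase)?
No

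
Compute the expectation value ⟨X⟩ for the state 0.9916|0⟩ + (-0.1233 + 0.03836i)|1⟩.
-0.2445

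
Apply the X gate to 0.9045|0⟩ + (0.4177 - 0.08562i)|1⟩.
(0.4177 - 0.08562i)|0⟩ + 0.9045|1⟩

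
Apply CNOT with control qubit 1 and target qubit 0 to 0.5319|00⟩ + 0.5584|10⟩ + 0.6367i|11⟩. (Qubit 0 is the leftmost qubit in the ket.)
0.5319|00⟩ + 0.6367i|01⟩ + 0.5584|10⟩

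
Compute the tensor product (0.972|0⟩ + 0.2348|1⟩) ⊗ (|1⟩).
0.972|01⟩ + 0.2348|11⟩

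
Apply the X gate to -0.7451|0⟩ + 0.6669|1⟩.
0.6669|0⟩ - 0.7451|1⟩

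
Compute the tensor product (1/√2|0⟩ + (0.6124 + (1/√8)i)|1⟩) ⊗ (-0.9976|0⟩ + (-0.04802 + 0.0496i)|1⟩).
-0.7054|00⟩ + (-0.03396 + 0.03507i)|01⟩ + (-0.6109 - 0.3527i)|10⟩ + (-0.04694 + 0.0134i)|11⟩

amp(|b₁b₂…⟩) = product of the factor amplitudes for bits b₁, b₂, …; only kets whose every factor amplitude is nonzero survive.
|00⟩: (1/√2)(-0.9976) = -0.7054
|01⟩: (1/√2)(-0.04802 + 0.0496i) = (-0.03396 + 0.03507i)
|10⟩: (0.6124 + (1/√8)i)(-0.9976) = (-0.6109 - 0.3527i)
|11⟩: (0.6124 + (1/√8)i)(-0.04802 + 0.0496i) = (-0.04694 + 0.0134i)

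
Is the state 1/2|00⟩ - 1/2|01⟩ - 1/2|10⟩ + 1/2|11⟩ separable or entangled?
Separable

Writing the state as a|00⟩ + b|01⟩ + c|10⟩ + d|11⟩, it is a product state iff ad − bc = 0.
Here (a, b, c, d) = (1/2, -1/2, -1/2, 1/2): ad − bc = (1/2)(1/2) − (-1/2)(-1/2) = 0, so the state is separable.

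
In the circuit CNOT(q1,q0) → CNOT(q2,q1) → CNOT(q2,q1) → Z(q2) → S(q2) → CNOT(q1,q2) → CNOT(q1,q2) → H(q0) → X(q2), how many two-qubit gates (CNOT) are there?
5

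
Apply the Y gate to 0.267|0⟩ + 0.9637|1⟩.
-0.9637i|0⟩ + 0.267i|1⟩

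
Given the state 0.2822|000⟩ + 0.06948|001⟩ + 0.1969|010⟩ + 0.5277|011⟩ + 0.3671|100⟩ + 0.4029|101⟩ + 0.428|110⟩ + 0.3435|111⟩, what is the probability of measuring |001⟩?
0.004827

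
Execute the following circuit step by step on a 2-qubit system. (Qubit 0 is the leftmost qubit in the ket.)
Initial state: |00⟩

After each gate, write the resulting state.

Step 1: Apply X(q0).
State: |10⟩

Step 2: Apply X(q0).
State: |00⟩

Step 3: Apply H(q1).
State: 1/√2|00⟩ + 1/√2|01⟩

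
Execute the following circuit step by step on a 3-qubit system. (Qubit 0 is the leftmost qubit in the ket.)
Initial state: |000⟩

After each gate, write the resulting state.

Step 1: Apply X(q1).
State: |010⟩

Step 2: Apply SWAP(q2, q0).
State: |010⟩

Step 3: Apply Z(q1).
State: -|010⟩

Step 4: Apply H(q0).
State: -1/√2|010⟩ - 1/√2|110⟩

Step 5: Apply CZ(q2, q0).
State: -1/√2|010⟩ - 1/√2|110⟩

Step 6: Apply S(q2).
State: -1/√2|010⟩ - 1/√2|110⟩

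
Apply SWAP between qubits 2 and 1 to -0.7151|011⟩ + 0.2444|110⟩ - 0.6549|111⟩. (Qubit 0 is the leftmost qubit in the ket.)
-0.7151|011⟩ + 0.2444|101⟩ - 0.6549|111⟩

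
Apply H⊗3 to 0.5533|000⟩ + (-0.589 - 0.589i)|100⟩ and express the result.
(-0.01262 - 0.2082i)|000⟩ + (-0.01262 - 0.2082i)|001⟩ + (-0.01262 - 0.2082i)|010⟩ + (-0.01262 - 0.2082i)|011⟩ + (0.4039 + 0.2082i)|100⟩ + (0.4039 + 0.2082i)|101⟩ + (0.4039 + 0.2082i)|110⟩ + (0.4039 + 0.2082i)|111⟩

H⊗3 gives amp(|y⟩) = (1/2√2) Σ_x (−1)^(x·y) amp(|x⟩), where x·y is the number of positions in which both x and y have a 1.
|000⟩: (0.5533 + (-0.589 - 0.589i))/(2√2) = (-0.01262 - 0.2082i)
|001⟩: (0.5533 + (-0.589 - 0.589i))/(2√2) = (-0.01262 - 0.2082i)
|010⟩: (0.5533 + (-0.589 - 0.589i))/(2√2) = (-0.01262 - 0.2082i)
|011⟩: (0.5533 + (-0.589 - 0.589i))/(2√2) = (-0.01262 - 0.2082i)
|100⟩: (0.5533 - (-0.589 - 0.589i))/(2√2) = (0.4039 + 0.2082i)
|101⟩: (0.5533 - (-0.589 - 0.589i))/(2√2) = (0.4039 + 0.2082i)
|110⟩: (0.5533 - (-0.589 - 0.589i))/(2√2) = (0.4039 + 0.2082i)
|111⟩: (0.5533 - (-0.589 - 0.589i))/(2√2) = (0.4039 + 0.2082i)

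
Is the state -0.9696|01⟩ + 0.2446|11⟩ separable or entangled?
Separable

Writing the state as a|00⟩ + b|01⟩ + c|10⟩ + d|11⟩, it is a product state iff ad − bc = 0.
Here (a, b, c, d) = (0, -0.9696, 0, 0.2446): ad − bc = (0)(0.2446) − (-0.9696)(0) = 0, so the state is separable.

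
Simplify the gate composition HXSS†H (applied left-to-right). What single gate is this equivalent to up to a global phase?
Z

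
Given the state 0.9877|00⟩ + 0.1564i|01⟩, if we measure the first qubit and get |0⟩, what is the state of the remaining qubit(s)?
0.9877|0⟩ + 0.1564i|1⟩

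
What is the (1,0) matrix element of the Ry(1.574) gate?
0.7082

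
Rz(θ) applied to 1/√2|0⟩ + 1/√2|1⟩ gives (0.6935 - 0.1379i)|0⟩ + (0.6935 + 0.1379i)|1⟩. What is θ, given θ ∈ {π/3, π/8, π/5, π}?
π/8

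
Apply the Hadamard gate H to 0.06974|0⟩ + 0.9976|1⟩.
0.7547|0⟩ - 0.6561|1⟩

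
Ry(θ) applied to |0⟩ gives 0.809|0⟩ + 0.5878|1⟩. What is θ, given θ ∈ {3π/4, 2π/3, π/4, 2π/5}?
2π/5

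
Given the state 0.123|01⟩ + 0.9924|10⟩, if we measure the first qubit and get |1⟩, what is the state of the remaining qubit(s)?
|0⟩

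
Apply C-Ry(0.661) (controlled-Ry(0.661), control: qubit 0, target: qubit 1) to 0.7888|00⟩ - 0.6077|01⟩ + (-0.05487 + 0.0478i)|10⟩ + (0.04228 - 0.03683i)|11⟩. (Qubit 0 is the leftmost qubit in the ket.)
0.7888|00⟩ - 0.6077|01⟩ + (-0.06562 + 0.05716i)|10⟩ + (0.02219 - 0.01932i)|11⟩

C-Ry(0.661) leaves the control-|0⟩ kets |00⟩, |01⟩ unchanged and applies Ry(0.661) to qubit 1 on the control-|1⟩ pair (|10⟩, |11⟩).
Ry(0.661) = [[cos(θ/2), −sin(θ/2)], [sin(θ/2), cos(θ/2)]]; θ = 0.661, cos(θ/2) ≈ 0.94588, sin(θ/2) ≈ 0.324516.
With a = amp(|10⟩) = (-0.05487 + 0.0478i) and b = amp(|11⟩) = (0.04228 - 0.03683i):
new amp(|10⟩) = (0.94588)·a + (-0.324516)·b = (-0.06562 + 0.05716i)
new amp(|11⟩) = (0.324516)·a + (0.94588)·b = (0.02219 - 0.01932i)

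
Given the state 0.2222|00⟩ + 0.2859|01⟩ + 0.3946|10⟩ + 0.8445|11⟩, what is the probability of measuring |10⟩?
0.1557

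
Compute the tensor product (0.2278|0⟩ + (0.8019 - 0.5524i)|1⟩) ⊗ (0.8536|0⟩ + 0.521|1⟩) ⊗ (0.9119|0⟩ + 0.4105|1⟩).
0.1773|000⟩ + 0.07982|001⟩ + 0.1082|010⟩ + 0.04872|011⟩ + (0.6242 - 0.43i)|100⟩ + (0.281 - 0.1936i)|101⟩ + (0.381 - 0.2624i)|110⟩ + (0.1715 - 0.1181i)|111⟩

amp(|b₁b₂…⟩) = product of the factor amplitudes for bits b₁, b₂, …; only kets whose every factor amplitude is nonzero survive.
|000⟩: (0.2278)(0.8536)(0.9119) = 0.1773
|001⟩: (0.2278)(0.8536)(0.4105) = 0.07982
|010⟩: (0.2278)(0.521)(0.9119) = 0.1082
|011⟩: (0.2278)(0.521)(0.4105) = 0.04872
|100⟩: (0.8019 - 0.5524i)(0.8536)(0.9119) = (0.6242 - 0.43i)
|101⟩: (0.8019 - 0.5524i)(0.8536)(0.4105) = (0.281 - 0.1936i)
|110⟩: (0.8019 - 0.5524i)(0.521)(0.9119) = (0.381 - 0.2624i)
|111⟩: (0.8019 - 0.5524i)(0.521)(0.4105) = (0.1715 - 0.1181i)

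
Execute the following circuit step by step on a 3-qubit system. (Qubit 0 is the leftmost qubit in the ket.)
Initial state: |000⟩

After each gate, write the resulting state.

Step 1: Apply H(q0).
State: 1/√2|000⟩ + 1/√2|100⟩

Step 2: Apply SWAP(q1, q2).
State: 1/√2|000⟩ + 1/√2|100⟩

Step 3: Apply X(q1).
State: 1/√2|010⟩ + 1/√2|110⟩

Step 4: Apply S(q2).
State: 1/√2|010⟩ + 1/√2|110⟩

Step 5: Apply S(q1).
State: (1/√2)i|010⟩ + (1/√2)i|110⟩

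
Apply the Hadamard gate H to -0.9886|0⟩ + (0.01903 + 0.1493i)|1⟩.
(-0.6856 + 0.1056i)|0⟩ + (-0.7125 - 0.1056i)|1⟩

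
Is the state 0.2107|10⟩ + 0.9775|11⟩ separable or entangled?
Separable

Writing the state as a|00⟩ + b|01⟩ + c|10⟩ + d|11⟩, it is a product state iff ad − bc = 0.
Here (a, b, c, d) = (0, 0, 0.2107, 0.9775): ad − bc = (0)(0.9775) − (0)(0.2107) = 0, so the state is separable.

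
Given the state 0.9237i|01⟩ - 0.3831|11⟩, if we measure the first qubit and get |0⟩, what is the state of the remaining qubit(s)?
i|1⟩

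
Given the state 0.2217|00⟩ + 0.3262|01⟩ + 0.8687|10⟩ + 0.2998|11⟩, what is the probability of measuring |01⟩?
0.1064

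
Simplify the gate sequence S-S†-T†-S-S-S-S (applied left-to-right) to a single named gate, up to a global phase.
T†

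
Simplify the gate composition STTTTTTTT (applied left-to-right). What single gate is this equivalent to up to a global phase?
S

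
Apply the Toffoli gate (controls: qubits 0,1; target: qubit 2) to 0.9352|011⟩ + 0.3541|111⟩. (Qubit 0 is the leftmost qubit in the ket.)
0.9352|011⟩ + 0.3541|110⟩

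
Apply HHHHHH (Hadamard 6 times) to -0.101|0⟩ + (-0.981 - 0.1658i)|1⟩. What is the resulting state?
-0.101|0⟩ + (-0.981 - 0.1658i)|1⟩

H² = I, so an even number of Hadamards cancels: H^6 = I and the state is unchanged.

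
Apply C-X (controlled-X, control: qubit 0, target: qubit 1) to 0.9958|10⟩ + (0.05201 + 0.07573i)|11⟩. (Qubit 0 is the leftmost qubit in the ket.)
(0.05201 + 0.07573i)|10⟩ + 0.9958|11⟩

C-X leaves the control-|0⟩ kets |00⟩, |01⟩ unchanged and applies X to qubit 1 on the control-|1⟩ pair (|10⟩, |11⟩).
X = [[0, 1], [1, 0]].
With a = amp(|10⟩) = 0.9958 and b = amp(|11⟩) = (0.05201 + 0.07573i):
new amp(|10⟩) = (1)·b = (0.05201 + 0.07573i)
new amp(|11⟩) = (1)·a = 0.9958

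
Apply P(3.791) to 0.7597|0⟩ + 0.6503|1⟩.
0.7597|0⟩ + (-0.5179 - 0.3932i)|1⟩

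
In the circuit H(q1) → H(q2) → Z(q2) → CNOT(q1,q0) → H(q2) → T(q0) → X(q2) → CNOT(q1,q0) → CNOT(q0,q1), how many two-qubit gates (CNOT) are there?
3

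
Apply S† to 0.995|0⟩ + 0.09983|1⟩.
0.995|0⟩ - 0.09983i|1⟩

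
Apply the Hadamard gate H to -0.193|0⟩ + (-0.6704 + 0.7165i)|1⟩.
(-0.6105 + 0.5066i)|0⟩ + (0.3376 - 0.5066i)|1⟩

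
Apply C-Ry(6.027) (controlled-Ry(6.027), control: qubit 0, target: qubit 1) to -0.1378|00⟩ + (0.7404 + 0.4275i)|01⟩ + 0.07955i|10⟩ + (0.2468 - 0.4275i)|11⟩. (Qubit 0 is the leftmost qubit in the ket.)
-0.1378|00⟩ + (0.7404 + 0.4275i)|01⟩ + (-0.03153 - 0.02429i)|10⟩ + (-0.2448 + 0.4342i)|11⟩

C-Ry(6.027) leaves the control-|0⟩ kets |00⟩, |01⟩ unchanged and applies Ry(6.027) to qubit 1 on the control-|1⟩ pair (|10⟩, |11⟩).
Ry(6.027) = [[cos(θ/2), −sin(θ/2)], [sin(θ/2), cos(θ/2)]]; θ = 6.027, cos(θ/2) ≈ -0.991807, sin(θ/2) ≈ 0.127743.
With a = amp(|10⟩) = 0.07955i and b = amp(|11⟩) = (0.2468 - 0.4275i):
new amp(|10⟩) = (-0.991807)·a + (-0.127743)·b = (-0.03153 - 0.02429i)
new amp(|11⟩) = (0.127743)·a + (-0.991807)·b = (-0.2448 + 0.4342i)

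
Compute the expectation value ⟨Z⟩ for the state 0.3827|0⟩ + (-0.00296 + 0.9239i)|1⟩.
-0.7071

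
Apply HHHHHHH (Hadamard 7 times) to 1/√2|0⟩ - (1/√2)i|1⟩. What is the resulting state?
(1/2 - (1/2)i)|0⟩ + (1/2 + (1/2)i)|1⟩

H² = I, so H^7 = H: a single Hadamard. With (a, b) = (1/√2, -(1/√2)i), H gives ((a + b)/√2, (a − b)/√2) = ((1/2 - (1/2)i), (1/2 + (1/2)i)).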